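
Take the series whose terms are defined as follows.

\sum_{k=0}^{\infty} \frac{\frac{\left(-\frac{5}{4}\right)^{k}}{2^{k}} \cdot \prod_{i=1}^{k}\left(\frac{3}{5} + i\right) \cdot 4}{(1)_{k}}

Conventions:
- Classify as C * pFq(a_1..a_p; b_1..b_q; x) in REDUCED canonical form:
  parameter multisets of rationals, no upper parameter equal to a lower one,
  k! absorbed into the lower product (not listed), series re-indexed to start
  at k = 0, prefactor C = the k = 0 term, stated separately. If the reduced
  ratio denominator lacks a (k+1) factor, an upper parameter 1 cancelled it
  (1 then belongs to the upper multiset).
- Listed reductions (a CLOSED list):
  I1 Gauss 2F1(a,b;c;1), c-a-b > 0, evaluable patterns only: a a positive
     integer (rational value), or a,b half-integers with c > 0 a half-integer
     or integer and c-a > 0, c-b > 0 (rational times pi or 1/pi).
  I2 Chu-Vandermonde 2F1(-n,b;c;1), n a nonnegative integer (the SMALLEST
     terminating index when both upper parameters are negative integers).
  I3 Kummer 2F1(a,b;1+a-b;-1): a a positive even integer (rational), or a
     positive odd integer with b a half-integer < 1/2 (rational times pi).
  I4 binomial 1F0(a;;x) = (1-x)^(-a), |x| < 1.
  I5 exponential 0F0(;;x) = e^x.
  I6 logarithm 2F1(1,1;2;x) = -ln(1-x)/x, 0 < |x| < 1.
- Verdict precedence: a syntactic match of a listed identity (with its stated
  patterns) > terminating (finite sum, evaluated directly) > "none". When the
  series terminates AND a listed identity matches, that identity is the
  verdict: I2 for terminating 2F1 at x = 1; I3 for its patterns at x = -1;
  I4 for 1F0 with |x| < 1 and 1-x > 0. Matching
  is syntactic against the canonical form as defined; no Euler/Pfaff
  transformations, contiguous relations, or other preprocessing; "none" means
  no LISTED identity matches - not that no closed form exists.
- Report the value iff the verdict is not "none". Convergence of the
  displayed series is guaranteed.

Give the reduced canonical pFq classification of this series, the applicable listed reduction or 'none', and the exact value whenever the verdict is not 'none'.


x = -\frac{5}{8} here; the reduced form reads 1F0, upper {\frac{8}{5}}, lower {-}, C = 4. Verdict: the binomial series (I4) matches (the 1F0 binomial series: exponent -8/5, x = -\frac{5}{8}). Value: 4 \cdot \left(\frac{13}{8}\right)^{-\frac{8}{5}}.

Key step: t_0 being 4, the running product (C = 4) telescopes to a rising factorial.
Adjacent-term ratio: r(k) = -\frac{5}{8} * (k+\frac{8}{5}) / [(k+1)] - poly over poly, x = -\frac{5}{8} from leading terms; C = 4 at k = 0.


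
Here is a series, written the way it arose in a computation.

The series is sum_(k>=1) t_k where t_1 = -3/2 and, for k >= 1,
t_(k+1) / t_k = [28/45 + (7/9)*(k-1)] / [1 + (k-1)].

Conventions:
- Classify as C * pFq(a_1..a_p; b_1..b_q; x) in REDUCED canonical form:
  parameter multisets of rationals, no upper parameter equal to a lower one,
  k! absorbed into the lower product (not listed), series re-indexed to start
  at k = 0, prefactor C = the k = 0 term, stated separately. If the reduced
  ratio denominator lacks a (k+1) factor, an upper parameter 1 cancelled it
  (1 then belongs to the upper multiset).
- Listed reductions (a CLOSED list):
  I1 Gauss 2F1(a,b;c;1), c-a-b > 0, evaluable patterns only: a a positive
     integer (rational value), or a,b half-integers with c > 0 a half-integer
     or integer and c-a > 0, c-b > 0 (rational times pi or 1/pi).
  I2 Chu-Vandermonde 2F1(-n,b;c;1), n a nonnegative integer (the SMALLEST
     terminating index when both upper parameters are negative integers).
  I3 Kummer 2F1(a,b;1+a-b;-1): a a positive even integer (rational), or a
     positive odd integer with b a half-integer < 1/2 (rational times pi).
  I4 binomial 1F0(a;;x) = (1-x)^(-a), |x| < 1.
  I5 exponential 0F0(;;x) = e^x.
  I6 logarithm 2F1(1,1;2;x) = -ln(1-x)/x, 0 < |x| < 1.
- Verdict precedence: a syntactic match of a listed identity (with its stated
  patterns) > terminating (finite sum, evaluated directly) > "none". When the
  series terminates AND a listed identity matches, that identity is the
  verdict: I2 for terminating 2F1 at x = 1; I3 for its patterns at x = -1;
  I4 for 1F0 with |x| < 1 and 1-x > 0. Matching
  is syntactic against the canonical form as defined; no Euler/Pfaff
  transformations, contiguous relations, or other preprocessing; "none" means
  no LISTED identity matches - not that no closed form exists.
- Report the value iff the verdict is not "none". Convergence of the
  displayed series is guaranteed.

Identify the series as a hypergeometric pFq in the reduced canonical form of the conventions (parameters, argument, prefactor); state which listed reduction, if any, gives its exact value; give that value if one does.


The tell: x = (7/9) and roots of the ratio polynomials (prefactor -3/2) are the negated parameters.
Consecutive-term ratio: r(k) = (7/9) * (k+4/5) / [(k+1)] - rational; roots negated = parameters, x = (7/9), C = -3/2.

x = 7/9 here; the reduced form reads 1F0, upper {4/5}, lower {-}, C = -3/2. Verdict: the binomial series (I4) fires (the 1F0 binomial series: exponent -4/5, x = 7/9). Sum: (-3/2) * (2/9)^(-4/5).


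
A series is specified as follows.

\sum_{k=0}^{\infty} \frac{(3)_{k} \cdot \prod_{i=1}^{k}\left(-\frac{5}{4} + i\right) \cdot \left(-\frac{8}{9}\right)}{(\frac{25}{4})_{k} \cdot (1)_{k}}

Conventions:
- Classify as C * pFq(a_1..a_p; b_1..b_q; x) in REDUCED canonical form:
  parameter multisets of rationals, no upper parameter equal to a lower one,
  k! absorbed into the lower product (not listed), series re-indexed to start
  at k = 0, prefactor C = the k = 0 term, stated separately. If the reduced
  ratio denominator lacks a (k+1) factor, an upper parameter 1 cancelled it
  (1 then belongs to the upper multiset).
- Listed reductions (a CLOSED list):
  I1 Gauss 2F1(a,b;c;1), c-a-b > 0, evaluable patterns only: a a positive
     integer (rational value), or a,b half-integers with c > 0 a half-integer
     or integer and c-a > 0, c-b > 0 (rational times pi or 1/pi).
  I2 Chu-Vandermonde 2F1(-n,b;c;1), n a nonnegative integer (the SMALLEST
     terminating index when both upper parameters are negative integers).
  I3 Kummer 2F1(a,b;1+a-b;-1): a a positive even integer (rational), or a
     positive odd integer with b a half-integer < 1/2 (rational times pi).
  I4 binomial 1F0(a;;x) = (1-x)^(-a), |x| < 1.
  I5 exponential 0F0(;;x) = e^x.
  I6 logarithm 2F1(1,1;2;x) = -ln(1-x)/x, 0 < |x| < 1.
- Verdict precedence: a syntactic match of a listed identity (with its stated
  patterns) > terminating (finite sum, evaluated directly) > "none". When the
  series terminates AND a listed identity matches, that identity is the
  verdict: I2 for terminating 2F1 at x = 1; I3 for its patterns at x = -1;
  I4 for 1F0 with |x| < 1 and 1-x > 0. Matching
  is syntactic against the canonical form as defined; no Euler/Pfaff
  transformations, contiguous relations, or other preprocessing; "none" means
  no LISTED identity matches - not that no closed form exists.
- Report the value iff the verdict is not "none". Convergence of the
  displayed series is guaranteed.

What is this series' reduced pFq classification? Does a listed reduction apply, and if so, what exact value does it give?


Classification (C = -\frac{8}{9}): 2F1 with upper {-\frac{1}{4}, 3}, lower {\frac{25}{4}}, argument x = 1. Verdict: this is Gauss's theorem (I1) (x = 1: the Gamma ratio telescopes since c-a-b = 7/2 > 0 and a = 3 in Z>0). Hence: -\frac{221}{297}.

Structural cue: t_0 = -\frac{8}{9} here, and (1)_k (prefactor -8/9) is k! itself.
Step ratio: r(k) = 1 * (k-\frac{1}{4}) (k+3) / [(k+\frac{25}{4}) (k+1)] ; factor over Q: parameters, x = 1, and C = -\frac{8}{9}.


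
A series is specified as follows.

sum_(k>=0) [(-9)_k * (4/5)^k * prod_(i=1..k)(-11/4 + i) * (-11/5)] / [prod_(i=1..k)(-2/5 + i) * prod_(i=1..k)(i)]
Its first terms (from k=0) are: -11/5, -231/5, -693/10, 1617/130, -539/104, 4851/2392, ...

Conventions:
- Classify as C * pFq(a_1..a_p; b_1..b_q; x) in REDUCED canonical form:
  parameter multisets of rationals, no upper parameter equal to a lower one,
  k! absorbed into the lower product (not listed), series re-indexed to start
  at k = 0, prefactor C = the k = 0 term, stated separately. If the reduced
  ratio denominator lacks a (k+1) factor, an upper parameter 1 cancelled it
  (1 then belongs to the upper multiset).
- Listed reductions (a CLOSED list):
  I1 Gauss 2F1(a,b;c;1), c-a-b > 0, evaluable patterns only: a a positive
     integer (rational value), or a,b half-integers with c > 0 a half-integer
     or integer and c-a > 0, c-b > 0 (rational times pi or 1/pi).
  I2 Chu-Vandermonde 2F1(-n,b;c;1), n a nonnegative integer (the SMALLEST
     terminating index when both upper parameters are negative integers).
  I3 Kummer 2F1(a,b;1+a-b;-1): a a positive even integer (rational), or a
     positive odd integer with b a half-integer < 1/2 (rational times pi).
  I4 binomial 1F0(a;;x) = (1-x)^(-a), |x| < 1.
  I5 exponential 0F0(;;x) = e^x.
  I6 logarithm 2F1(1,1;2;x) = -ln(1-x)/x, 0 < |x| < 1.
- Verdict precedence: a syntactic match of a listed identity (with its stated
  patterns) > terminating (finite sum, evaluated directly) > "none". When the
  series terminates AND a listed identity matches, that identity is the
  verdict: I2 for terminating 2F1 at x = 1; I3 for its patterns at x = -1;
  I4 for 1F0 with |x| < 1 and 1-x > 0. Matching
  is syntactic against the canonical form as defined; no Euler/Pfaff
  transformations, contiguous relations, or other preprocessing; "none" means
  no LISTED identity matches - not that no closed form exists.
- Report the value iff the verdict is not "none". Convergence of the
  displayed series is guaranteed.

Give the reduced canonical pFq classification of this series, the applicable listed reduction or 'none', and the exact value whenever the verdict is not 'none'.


First insight: t_0 = -11/5 here, and the running product (prefactor -11/5) telescopes to a rising factorial.
Adjacent-term ratio: r(k) = (4/5) * (k-9) (k-7/4) / [(k+3/5) (k+1)] ; factor over Q: parameters, x = (4/5), and C = -11/5.

Classification (C = -11/5): 2F1 with upper {-9, -7/4}, lower {3/5}, argument x = 4/5. Verdict: terminating - upper -9 stops the sum at k = 9; the 10 terms are added exactly. Value: -8514592323/78170560.


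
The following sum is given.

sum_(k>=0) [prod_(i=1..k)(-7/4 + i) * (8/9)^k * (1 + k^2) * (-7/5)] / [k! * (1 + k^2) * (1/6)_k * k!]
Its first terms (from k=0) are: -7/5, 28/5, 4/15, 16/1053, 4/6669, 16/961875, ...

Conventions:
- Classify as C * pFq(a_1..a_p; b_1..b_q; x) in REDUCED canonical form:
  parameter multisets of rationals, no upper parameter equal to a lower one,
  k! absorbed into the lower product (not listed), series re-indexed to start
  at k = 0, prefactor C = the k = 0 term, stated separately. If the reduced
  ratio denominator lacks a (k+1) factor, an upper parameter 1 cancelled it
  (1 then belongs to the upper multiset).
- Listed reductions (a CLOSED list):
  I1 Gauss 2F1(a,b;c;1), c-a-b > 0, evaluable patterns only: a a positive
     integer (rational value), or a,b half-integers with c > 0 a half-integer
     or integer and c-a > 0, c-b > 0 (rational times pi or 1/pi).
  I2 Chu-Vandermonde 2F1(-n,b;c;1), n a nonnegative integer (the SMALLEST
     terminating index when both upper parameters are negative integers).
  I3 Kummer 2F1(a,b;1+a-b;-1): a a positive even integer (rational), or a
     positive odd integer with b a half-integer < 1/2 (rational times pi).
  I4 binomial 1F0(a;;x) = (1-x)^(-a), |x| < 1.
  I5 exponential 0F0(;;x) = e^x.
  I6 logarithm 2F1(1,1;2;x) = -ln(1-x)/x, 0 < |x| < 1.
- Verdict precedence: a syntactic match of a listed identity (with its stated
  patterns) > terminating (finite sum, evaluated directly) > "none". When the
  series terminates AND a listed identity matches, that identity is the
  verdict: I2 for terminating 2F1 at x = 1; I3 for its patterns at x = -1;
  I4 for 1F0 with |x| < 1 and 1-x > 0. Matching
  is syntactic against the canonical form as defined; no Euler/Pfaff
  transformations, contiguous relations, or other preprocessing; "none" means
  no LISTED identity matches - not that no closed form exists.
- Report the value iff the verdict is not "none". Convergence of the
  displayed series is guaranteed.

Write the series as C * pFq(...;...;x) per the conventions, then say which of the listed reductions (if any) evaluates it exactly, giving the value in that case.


This is -7/5 * 1F2(-3/4; 1/6, 1; 8/9) in reduced canonical form. Verdict: no listed reduction: x = 8/9 and upper {-3/4} fail every I1-I6 pattern.

The tell: t_0 being -7/5, striking the common factor k^2 + 1 reduces the term (prefactor -7/5).
Ratio: r(k) = (8/9) * (k-3/4) / [(k+1/6) (k+1) (k+1)] - rational in k. x = (8/9); t_0 = -7/5; negate the roots.


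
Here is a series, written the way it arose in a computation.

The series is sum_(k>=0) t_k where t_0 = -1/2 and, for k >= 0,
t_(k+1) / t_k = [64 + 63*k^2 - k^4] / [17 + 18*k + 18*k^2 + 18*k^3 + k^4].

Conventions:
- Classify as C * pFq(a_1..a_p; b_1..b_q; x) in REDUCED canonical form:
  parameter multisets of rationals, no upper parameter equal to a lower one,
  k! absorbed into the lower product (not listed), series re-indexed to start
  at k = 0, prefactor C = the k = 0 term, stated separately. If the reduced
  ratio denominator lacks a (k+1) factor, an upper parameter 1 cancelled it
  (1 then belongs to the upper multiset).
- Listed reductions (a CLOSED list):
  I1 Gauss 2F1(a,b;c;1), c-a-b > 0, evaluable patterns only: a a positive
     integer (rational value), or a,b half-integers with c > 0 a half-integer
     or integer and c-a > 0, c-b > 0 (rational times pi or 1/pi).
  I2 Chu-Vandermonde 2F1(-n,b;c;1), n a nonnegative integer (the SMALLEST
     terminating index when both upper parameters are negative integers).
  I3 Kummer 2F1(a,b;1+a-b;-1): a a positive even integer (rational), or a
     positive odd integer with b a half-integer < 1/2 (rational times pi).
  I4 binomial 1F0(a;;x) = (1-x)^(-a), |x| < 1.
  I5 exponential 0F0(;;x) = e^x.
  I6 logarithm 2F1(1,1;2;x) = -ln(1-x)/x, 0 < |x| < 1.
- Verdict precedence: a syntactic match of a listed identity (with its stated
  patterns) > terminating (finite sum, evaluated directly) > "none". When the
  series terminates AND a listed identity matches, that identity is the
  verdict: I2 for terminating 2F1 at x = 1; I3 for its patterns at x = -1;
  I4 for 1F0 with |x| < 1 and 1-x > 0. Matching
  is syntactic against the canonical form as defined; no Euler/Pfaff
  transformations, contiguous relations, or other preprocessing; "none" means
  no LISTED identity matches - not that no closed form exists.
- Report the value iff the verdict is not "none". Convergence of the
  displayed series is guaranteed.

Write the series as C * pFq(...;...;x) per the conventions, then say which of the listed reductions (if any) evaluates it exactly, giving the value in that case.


Reduced: x = -1, 2F1, upper = {-8, 8}, lower = {17}, C = -1/2. Verdict: Kummer (I3) matches (x = -1; c = 17 equals 1+a-b for upper {-8, 8}: listed pattern). Its exact value is -13.

First insight: t_0 being -1/2, the expanded ratio factors over Q; C = -1/2, roots give parameters.
Step ratio: r(k) = (-1) * (k-8) (k+8) / [(k+17) (k+1)] - rational; roots negated = parameters, x = (-1), C = -1/2.


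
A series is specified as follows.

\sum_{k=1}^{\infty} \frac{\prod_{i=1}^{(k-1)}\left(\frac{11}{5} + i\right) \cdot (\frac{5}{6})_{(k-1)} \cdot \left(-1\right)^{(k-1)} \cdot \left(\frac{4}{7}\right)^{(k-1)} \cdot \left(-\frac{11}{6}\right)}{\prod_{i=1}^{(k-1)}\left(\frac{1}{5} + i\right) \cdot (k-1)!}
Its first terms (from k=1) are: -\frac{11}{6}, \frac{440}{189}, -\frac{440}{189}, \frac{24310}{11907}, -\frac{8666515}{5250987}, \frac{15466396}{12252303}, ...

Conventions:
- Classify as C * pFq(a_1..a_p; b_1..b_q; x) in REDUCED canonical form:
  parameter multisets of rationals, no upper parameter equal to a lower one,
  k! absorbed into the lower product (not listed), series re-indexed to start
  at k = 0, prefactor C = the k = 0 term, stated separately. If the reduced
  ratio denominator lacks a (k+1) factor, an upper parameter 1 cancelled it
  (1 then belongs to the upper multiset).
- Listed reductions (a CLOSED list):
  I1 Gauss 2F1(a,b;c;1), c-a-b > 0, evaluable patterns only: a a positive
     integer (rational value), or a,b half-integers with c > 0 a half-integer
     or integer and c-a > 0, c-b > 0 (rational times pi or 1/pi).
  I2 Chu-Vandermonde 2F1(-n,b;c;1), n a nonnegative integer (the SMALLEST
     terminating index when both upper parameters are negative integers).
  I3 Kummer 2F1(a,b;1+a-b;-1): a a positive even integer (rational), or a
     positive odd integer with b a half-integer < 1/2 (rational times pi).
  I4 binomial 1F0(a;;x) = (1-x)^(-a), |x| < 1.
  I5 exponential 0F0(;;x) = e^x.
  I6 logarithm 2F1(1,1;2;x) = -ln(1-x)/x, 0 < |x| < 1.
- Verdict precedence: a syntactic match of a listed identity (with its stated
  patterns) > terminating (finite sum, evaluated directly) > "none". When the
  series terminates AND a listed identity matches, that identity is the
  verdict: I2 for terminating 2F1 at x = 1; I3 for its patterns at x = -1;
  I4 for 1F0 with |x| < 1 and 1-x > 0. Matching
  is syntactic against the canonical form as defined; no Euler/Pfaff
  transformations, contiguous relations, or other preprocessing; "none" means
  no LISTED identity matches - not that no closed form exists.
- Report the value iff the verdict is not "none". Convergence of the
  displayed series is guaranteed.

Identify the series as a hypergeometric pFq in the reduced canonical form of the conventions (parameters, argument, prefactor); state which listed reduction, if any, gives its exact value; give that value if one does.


Reduced: x = -\frac{4}{7}, 2F1, upper = {\frac{5}{6}, \frac{16}{5}}, lower = {\frac{6}{5}}, C = -\frac{11}{6}. Verdict: no listed reduction: x = -\frac{4}{7} and upper {\frac{5}{6}, \frac{16}{5}} fail every I1-I6 pattern.

The tell: with t_0 = -\frac{11}{6}, the lower running product (C = -11/6) is a rising factorial.
Term ratio: r(k) = -\frac{4}{7} * (k+\frac{5}{6}) (k+\frac{16}{5}) / [(k+\frac{6}{5}) (k+1)] - poly over poly, x = -\frac{4}{7} from leading terms; C = -\frac{11}{6} at k = 0.


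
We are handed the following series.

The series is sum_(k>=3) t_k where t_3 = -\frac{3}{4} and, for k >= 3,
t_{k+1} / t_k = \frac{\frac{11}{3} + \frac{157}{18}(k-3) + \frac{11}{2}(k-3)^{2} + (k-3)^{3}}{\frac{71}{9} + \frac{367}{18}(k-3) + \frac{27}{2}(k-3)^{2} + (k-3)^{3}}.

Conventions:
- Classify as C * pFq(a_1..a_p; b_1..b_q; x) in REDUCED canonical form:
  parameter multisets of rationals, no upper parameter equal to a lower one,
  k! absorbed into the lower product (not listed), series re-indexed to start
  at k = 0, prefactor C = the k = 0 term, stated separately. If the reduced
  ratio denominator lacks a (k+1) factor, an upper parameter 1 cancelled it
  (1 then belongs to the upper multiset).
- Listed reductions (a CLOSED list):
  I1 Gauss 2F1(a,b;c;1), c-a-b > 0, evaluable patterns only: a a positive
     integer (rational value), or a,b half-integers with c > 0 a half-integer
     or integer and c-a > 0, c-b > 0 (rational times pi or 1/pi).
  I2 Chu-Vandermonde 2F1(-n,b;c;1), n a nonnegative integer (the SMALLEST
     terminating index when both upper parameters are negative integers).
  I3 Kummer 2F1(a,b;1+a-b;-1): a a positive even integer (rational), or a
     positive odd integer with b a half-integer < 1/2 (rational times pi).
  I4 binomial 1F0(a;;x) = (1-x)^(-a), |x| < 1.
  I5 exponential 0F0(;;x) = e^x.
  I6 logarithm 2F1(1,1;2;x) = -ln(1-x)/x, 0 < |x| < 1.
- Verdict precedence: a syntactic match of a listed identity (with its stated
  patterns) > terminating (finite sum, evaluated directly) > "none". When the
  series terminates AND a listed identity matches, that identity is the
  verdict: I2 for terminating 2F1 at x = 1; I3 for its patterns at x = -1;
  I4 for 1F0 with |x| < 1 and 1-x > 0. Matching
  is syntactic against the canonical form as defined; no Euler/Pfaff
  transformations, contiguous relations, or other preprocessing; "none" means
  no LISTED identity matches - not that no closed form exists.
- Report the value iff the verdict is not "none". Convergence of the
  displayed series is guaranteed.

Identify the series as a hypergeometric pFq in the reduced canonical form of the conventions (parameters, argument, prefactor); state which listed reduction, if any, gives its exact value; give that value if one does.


x = 1 here; the reduced form reads 2F1, upper {\frac{11}{6}, 3}, lower {\frac{71}{6}}, C = -\frac{3}{4}. Verdict at x = 1: the Gauss summation I1 matches (x = 1: the Gamma ratio telescopes since c-a-b = 7 > 0 and a = 3 in Z>0). Its exact value is -\frac{203255}{145152}.

Structural cue: t_0 being -\frac{3}{4}, the expanded ratio factors over Q; C = -3/4, roots give parameters.
Step ratio: r(k) = 1 * (k+\frac{11}{6}) (k+3) / [(k+\frac{71}{6}) (k+1)] - rational in k. x = 1; t_0 = -\frac{3}{4}; negate the roots.


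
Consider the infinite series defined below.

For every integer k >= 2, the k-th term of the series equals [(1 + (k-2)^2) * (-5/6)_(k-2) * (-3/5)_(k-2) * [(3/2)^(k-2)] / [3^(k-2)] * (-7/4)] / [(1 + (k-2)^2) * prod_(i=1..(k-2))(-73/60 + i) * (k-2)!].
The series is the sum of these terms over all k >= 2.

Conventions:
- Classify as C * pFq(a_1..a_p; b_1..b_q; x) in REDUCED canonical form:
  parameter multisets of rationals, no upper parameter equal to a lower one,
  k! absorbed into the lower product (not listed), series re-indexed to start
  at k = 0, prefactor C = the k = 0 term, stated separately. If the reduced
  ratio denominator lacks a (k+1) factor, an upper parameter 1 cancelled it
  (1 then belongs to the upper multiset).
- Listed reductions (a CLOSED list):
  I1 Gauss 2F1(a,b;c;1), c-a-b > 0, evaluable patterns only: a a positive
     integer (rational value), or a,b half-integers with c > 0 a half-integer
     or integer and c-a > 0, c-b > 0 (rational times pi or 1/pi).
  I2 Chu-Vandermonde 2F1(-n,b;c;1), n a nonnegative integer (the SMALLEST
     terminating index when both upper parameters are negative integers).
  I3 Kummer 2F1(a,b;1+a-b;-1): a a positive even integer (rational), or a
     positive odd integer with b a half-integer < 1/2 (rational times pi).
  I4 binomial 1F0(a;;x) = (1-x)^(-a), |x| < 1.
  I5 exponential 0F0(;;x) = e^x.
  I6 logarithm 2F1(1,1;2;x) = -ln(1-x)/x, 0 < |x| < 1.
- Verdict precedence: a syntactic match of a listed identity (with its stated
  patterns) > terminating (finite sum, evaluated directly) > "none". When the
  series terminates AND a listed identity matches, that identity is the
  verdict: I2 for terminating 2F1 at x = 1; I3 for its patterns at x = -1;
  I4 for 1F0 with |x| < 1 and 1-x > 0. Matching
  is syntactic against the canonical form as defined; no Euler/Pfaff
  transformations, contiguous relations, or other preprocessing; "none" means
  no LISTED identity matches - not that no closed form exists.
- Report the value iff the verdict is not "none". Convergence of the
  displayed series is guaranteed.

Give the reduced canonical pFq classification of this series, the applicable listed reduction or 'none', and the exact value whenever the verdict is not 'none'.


This is -7/4 * 2F1(-5/6, -3/5; -13/60; 1/2) in reduced canonical form. Verdict: none here - no I1-I6 shape fits x = 1/2 with lower {-13/60}.

Key observation: t_0 = -7/4 here, and the two k-th powers (C = -7/4, x = 1/2) combine into one argument.
Ratio: r(k) = (1/2) * (k-5/6) (k-3/5) / [(k-13/60) (k+1)] ; factor over Q: parameters, x = (1/2), and C = -7/4.


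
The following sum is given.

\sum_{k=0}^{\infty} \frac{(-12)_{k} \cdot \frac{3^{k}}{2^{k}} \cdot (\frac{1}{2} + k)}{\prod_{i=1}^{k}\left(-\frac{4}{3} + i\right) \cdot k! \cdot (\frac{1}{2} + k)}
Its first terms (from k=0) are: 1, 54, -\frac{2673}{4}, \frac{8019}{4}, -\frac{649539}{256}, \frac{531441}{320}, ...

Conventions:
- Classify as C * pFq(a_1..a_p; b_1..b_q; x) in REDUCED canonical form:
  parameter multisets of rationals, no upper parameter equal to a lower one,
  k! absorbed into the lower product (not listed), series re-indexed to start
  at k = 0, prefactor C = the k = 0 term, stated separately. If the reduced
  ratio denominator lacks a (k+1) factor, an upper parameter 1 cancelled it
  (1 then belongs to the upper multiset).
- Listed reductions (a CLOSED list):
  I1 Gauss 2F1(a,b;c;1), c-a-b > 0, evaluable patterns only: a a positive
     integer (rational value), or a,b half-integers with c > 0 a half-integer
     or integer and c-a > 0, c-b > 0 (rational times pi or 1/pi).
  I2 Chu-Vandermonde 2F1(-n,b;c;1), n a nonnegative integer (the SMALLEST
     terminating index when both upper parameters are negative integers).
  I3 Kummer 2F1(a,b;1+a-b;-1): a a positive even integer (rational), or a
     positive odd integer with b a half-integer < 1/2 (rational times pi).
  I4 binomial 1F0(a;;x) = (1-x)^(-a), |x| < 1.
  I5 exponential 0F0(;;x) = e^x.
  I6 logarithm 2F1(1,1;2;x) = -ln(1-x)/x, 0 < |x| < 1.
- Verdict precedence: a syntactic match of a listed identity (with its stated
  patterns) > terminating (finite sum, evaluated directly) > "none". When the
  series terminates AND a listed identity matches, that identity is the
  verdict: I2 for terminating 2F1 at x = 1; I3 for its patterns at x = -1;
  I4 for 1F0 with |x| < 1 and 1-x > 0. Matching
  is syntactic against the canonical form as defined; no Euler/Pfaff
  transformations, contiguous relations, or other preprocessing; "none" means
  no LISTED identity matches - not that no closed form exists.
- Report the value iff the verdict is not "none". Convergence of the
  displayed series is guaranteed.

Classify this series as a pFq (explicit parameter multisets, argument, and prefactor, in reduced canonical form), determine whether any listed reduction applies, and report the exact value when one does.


Key step: from the first term 1: the lower running product (C = 1, x = 3/2) is a rising factorial.
Ratio: r(k) = \frac{3}{2} * (k-12) / [(k-\frac{1}{3}) (k+1)] - rational in k, leading ratio \frac{3}{2}; with t_0 = 1, classification follows.

This is 1 * 1F1(-12; -\frac{1}{3}; \frac{3}{2}) in reduced canonical form. Verdict: terminating at k = 12: the factor (-12)_k kills every later term; summing the 13 survivors is exact. Value: \frac{13228125677351869}{865577677619200}.


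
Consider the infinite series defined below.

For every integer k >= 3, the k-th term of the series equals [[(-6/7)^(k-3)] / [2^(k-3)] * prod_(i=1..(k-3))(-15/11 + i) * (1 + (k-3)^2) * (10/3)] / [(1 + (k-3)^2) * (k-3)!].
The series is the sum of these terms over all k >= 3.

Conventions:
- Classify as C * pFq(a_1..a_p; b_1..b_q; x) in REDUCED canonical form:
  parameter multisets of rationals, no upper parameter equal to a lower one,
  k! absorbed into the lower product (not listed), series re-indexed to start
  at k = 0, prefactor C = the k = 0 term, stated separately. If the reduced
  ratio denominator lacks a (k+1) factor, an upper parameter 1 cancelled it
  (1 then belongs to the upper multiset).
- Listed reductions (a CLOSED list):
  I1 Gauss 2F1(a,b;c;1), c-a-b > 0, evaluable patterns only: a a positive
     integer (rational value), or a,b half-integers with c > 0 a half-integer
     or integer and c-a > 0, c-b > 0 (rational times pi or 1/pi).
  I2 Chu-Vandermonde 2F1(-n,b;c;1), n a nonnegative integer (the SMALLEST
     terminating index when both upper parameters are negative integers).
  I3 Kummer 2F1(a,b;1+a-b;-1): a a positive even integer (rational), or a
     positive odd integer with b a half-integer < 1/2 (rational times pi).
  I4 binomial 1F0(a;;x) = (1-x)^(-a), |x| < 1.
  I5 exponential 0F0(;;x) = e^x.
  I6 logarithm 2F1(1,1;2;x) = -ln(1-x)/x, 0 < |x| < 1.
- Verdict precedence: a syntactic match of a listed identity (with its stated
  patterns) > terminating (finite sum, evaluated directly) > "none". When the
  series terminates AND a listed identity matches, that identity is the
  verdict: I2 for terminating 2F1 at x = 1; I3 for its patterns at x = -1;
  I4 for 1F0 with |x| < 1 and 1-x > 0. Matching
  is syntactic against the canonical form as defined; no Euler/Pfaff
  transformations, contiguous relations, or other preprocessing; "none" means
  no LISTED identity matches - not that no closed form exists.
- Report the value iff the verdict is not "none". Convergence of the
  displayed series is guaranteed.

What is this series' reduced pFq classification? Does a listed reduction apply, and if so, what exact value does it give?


Reduced: x = -3/7, 1F0, upper = {-4/11}, lower = {-}, C = 10/3. Verdict: binomial (I4) matches (the 1F0 binomial series: exponent 4/11, x = -3/7). Its exact value is (10/3) * (10/7)^(4/11).

Key step: t_0 being 10/3, the running product (C = 10/3, x = -3/7) telescopes to a rising factorial.
Adjacent-term ratio: r(k) = (-3/7) * (k-4/11) / [(k+1)] - rational in k. x = (-3/7); t_0 = 10/3; negate the roots.


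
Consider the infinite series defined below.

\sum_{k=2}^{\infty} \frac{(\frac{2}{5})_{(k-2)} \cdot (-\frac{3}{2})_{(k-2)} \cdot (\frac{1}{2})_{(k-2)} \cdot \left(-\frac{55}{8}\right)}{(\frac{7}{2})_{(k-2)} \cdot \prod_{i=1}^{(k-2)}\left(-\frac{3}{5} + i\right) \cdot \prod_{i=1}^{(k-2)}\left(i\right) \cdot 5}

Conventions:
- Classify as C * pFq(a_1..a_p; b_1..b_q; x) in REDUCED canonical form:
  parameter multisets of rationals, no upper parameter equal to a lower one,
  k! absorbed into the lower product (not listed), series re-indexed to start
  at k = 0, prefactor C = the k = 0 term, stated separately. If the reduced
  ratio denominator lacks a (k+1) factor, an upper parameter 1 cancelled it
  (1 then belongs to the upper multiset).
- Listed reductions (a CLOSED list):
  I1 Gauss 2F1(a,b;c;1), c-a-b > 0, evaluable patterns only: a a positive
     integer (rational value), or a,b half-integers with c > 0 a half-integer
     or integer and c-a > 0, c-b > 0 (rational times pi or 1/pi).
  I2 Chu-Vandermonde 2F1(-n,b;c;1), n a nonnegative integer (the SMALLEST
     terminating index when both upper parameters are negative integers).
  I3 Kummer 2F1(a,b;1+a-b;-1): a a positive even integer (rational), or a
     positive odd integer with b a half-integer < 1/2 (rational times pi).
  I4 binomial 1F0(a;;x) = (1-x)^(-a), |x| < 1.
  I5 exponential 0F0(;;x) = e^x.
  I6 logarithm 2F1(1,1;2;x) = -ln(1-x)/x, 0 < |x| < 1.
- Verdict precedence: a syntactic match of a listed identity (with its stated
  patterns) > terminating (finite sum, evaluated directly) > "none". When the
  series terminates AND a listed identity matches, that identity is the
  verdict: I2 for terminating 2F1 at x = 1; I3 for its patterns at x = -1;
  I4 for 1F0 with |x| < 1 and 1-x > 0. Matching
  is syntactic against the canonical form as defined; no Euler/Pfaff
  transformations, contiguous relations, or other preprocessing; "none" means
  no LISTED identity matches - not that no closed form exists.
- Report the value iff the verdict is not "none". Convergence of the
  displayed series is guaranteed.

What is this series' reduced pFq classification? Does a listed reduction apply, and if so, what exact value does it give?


Classification (C = -\frac{11}{8}): 2F1 with upper {-\frac{3}{2}, \frac{1}{2}}, lower {\frac{7}{2}}, argument x = 1. Verdict: Gauss (I1, half-integer pattern) matches (x = 1; upper {-\frac{3}{2}, \frac{1}{2}} half-integers, c = \frac{7}{2} in the evaluable pattern). Hence: \left(-\frac{5775}{16384}\right) \cdot \pi.

First insight: t_0 = -\frac{11}{8} here, and the constant factors (prefactor -11/8) combine into one prefactor.
Ratio: r(k) = 1 * (k-\frac{3}{2}) (k+\frac{1}{2}) / [(k+\frac{7}{2}) (k+1)] ; factor over Q: parameters, x = 1, and C = -\frac{11}{8}.


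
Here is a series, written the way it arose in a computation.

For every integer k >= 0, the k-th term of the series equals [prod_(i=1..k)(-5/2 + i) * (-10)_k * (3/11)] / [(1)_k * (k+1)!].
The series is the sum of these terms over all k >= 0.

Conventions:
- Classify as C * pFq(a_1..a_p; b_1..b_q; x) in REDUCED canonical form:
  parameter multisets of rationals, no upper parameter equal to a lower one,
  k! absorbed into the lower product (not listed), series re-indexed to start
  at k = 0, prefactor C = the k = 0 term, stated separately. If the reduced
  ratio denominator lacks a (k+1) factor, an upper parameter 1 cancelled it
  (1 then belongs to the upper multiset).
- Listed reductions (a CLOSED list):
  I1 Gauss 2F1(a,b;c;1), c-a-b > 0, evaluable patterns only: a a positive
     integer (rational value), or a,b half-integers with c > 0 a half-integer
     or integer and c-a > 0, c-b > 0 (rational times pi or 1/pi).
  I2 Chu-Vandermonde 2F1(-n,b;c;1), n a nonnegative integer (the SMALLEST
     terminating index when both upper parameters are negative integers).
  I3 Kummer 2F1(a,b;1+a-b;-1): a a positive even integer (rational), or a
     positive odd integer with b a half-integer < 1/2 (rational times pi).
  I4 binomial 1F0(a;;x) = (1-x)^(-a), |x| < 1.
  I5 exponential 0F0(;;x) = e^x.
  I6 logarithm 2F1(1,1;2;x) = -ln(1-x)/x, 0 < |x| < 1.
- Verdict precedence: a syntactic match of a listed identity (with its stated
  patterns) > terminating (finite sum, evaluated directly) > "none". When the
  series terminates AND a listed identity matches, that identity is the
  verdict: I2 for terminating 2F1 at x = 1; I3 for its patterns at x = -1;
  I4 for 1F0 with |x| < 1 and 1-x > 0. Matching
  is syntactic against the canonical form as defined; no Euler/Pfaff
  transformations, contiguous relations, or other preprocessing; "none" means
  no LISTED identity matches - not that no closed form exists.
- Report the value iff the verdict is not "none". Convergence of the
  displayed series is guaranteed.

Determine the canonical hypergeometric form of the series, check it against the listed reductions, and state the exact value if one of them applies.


This is 3/11 * 2F1(-10, -3/2; 2; 1) in reduced canonical form. Verdict: the Chu-Vandermonde identity I2 applies (terminating 2F1 at x = 1 with n = 10, b = -3/2, c = 2). Sum: 10140585/2883584.

Structural cue: with t_0 = 3/11, the denominator's factorial ratio (C = 3/11) is a lower Pochhammer.
Term ratio: r(k) = 1 * (k-10) (k-3/2) / [(k+2) (k+1)] - rational in k. x = 1; t_0 = 3/11; negate the roots.


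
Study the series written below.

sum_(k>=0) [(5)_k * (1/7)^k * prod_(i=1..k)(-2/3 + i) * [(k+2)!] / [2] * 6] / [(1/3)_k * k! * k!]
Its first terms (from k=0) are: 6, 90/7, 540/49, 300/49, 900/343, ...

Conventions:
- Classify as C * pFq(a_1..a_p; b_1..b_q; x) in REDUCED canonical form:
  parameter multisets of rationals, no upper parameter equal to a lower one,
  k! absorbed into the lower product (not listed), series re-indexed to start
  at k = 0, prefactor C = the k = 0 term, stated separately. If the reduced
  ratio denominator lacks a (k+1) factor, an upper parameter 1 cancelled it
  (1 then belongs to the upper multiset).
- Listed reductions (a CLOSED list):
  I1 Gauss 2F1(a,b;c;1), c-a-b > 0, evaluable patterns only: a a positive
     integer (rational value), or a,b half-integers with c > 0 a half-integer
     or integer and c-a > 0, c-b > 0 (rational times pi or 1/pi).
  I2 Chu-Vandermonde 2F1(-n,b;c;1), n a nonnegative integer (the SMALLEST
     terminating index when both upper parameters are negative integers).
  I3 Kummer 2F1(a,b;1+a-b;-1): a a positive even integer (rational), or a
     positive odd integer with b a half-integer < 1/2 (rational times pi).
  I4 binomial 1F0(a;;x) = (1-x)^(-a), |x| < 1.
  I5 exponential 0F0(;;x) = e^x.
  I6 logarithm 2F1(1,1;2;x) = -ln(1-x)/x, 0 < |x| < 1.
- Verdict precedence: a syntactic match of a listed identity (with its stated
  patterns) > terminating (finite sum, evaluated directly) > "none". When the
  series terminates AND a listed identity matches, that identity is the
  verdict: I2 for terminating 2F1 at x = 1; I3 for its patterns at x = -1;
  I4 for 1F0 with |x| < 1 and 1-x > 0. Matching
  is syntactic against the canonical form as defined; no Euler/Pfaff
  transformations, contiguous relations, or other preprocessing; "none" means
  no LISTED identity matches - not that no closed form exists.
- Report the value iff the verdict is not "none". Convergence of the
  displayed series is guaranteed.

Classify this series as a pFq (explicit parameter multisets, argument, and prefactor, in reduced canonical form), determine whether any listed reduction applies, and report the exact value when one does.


First insight: x = (1/7) and the parameter 1/3 appears in both the upper and lower lists and cancels.
Adjacent-term ratio: r(k) = (1/7) * (k+3) (k+5) / [(k+1) (k+1)] - rational; roots negated = parameters, x = (1/7), C = 6.

This is 6 * 2F1(3, 5; 1; 1/7) in reduced canonical form. Verdict: no listed reduction: x = 1/7 and upper {3, 5} fail every I1-I6 pattern.


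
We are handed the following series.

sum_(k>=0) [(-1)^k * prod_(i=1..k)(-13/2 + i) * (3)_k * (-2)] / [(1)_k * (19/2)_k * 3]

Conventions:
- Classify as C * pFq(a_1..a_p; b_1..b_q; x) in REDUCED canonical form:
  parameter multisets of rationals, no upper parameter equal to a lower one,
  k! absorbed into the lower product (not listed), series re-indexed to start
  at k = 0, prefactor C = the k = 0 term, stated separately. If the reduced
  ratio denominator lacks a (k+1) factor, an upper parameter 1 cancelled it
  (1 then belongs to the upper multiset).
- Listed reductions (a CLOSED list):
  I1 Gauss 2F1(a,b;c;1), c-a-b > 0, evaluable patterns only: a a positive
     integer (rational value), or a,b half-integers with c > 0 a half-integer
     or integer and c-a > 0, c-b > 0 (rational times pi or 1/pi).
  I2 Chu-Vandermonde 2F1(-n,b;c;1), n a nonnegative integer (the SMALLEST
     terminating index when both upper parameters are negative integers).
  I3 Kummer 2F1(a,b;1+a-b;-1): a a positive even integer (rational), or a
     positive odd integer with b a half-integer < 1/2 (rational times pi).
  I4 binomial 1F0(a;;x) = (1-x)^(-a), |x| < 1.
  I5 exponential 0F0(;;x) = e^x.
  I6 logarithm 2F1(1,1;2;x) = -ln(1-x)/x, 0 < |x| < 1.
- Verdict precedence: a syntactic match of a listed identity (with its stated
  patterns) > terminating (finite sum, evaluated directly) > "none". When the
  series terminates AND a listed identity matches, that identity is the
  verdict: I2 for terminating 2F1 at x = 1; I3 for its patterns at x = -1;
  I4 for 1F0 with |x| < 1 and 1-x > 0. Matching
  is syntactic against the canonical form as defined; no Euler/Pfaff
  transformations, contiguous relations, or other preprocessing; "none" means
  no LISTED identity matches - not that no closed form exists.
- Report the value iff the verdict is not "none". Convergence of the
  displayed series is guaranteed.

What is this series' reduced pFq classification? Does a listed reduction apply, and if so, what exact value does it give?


Classification (C = -2/3): 2F1 with upper {-11/2, 3}, lower {19/2}, argument x = -1. Verdict: Kummer's theorem (I3) applies (x = -1; c = 19/2 equals 1+a-b for upper {-11/2, 3}: listed pattern). Exact value: (-36465/32768) * pi.

Key observation: x = (-1) and the constant factors (prefactor -2/3) combine into one prefactor.
Step ratio: r(k) = (-1) * (k-11/2) (k+3) / [(k+19/2) (k+1)] - poly over poly, x = (-1) from leading terms; C = -2/3 at k = 0.


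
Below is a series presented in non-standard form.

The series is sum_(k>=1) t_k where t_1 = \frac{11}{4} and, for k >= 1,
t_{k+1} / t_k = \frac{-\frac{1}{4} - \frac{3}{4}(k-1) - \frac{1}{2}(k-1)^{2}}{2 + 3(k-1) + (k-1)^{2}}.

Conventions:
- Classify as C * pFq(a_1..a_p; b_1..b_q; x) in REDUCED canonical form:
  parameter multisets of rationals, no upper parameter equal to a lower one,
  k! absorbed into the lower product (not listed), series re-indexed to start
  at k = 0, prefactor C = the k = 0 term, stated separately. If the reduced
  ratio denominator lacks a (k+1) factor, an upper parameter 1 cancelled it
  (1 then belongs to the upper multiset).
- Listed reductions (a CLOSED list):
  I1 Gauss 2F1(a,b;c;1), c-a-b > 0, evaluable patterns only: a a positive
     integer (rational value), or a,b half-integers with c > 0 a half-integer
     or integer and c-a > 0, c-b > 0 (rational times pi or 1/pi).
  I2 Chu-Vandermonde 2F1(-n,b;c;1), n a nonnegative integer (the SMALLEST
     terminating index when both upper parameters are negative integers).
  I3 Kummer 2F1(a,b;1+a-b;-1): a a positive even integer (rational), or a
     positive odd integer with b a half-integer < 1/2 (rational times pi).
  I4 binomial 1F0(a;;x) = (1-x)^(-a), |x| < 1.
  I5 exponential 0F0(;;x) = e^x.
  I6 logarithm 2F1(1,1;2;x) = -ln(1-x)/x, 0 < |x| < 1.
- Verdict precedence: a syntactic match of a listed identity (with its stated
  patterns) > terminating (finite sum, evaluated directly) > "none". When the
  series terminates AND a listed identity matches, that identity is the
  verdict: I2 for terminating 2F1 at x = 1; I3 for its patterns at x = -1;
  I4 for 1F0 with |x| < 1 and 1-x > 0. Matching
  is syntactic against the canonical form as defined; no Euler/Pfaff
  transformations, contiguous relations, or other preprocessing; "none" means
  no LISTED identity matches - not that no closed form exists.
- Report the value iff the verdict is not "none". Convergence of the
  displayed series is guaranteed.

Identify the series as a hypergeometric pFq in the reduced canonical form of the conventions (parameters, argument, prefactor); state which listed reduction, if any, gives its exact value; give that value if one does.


With C = \frac{11}{4}: the canonical form is 2F1(\frac{1}{2}, 1; 2; -\frac{1}{2}). Verdict: none - this 2F1 at x = -\frac{1}{2} matches no listed pattern, and upper {\frac{1}{2}, 1} holds no stopper.

First insight: t_0 = \frac{11}{4} here, and roots of the ratio polynomials (C = 11/4, x = -1/2) are the negated parameters.
Ratio: r(k) = -\frac{1}{2} * (k+\frac{1}{2}) (k+1) / [(k+2) (k+1)] - rational; roots negated = parameters, x = -\frac{1}{2}, C = \frac{11}{4}.
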